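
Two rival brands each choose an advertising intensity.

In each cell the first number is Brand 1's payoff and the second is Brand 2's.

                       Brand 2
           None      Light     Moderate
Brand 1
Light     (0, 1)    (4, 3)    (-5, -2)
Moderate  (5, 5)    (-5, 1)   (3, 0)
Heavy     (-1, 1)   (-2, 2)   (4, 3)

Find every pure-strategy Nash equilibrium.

Pure-strategy Nash equilibria: (Light, Light) and (Moderate, None) and (Heavy, Moderate)

Brand 1 against None: payoffs 0, 5, -1 → best response Moderate.
Brand 1 against Light: payoffs 4, -5, -2 → best response Light.
Brand 1 against Moderate: payoffs -5, 3, 4 → best response Heavy.
Brand 2 against Light: payoffs 1, 3, -2 → best response Light.
Brand 2 against Moderate: payoffs 5, 1, 0 → best response None.
Brand 2 against Heavy: payoffs 1, 2, 3 → best response Moderate.
Mutual best responses: (Light, Light); (Moderate, None); (Heavy, Moderate).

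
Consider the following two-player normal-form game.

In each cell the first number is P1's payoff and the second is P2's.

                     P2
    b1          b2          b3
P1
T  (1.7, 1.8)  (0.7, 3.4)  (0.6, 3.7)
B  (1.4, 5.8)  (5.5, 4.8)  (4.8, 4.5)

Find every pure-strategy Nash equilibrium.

Mark each player's best response to every combination of opponents' strategies; a profile where every player is best-responding is a pure Nash equilibrium.
P1 against b1: payoffs 1.7, 1.4 → best response T.
P1 against b2: payoffs 0.7, 5.5 → best response B.
P1 against b3: payoffs 0.6, 4.8 → best response B.
P2 against T: payoffs 1.8, 3.4, 3.7 → best response b3.
P2 against B: payoffs 5.8, 4.8, 4.5 → best response b1.
No profile is a mutual best response for all players.

This game has no pure Nash equilibrium.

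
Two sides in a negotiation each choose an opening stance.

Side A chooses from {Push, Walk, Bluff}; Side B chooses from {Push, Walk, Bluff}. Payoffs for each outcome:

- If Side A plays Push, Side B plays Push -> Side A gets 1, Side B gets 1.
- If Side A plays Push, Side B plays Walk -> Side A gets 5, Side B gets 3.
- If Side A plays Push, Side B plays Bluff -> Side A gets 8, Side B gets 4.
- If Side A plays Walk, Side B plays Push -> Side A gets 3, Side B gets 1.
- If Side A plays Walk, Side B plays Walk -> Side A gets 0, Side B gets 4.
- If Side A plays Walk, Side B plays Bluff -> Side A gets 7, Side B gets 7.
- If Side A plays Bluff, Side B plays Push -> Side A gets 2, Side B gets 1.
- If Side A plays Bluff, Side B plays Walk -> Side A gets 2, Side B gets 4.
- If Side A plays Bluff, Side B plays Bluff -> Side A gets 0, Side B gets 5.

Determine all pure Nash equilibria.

Pure NE: (Push, Bluff)

Check each profile: it is a Nash equilibrium iff no player can strictly gain by switching unilaterally.
(Push, Push): Side A can switch to Walk (1 → 3). Not NE.
(Push, Walk): Side B can switch to Bluff (3 → 4). Not NE.
(Push, Bluff): Side A gets 8, best alternative 7; Side B gets 4, best alternative 3. No profitable deviation — NE.
(Walk, Push): Side B can switch to Walk (1 → 4). Not NE.
(Walk, Walk): Side A can switch to Push (0 → 5). Not NE.
(Walk, Bluff): Side A can switch to Push (7 → 8). Not NE.
(Bluff, Push): Side A can switch to Walk (2 → 3). Not NE.
(Bluff, Walk): Side A can switch to Push (2 → 5). Not NE.
(Bluff, Bluff): Side A can switch to Push (0 → 8). Not NE.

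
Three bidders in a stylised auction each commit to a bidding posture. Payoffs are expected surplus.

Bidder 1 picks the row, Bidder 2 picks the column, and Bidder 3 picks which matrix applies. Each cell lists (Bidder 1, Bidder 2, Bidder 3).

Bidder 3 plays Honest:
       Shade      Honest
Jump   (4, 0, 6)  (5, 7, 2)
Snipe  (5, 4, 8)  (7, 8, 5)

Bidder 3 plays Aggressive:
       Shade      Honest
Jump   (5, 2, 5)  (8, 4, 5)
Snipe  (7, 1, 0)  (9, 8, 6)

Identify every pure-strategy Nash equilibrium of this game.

The unique pure-strategy Nash equilibrium is (Snipe, Honest, Aggressive).

Bidder 1 against (Shade, Honest): payoffs 4, 5 → best response Snipe.
Bidder 1 against (Shade, Aggressive): payoffs 5, 7 → best response Snipe.
Bidder 1 against (Honest, Honest): payoffs 5, 7 → best response Snipe.
Bidder 1 against (Honest, Aggressive): payoffs 8, 9 → best response Snipe.
Bidder 2 against (Jump, Honest): payoffs 0, 7 → best response Honest.
Bidder 2 against (Jump, Aggressive): payoffs 2, 4 → best response Honest.
Bidder 2 against (Snipe, Honest): payoffs 4, 8 → best response Honest.
Bidder 2 against (Snipe, Aggressive): payoffs 1, 8 → best response Honest.
Bidder 3 against (Jump, Shade): payoffs 6, 5 → best response Honest.
Bidder 3 against (Jump, Honest): payoffs 2, 5 → best response Aggressive.
Bidder 3 against (Snipe, Shade): payoffs 8, 0 → best response Honest.
Bidder 3 against (Snipe, Honest): payoffs 5, 6 → best response Aggressive.
Mutual best responses: (Snipe, Honest, Aggressive).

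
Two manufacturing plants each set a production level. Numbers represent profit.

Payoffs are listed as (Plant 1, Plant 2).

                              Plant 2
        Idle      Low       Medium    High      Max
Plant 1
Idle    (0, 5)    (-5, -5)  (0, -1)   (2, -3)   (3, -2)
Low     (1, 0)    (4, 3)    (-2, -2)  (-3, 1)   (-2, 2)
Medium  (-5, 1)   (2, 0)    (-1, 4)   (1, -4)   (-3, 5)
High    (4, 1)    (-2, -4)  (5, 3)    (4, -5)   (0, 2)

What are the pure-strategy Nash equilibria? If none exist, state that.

(Low, Low), (High, Medium)

(Idle, Idle): Plant 1 can switch to Low (0 → 1). Not NE.
(Idle, Low): Plant 1 can switch to Low (-5 → 4). Not NE.
(Idle, Medium): Plant 1 can switch to High (0 → 5). Not NE.
(Idle, High): Plant 1 can switch to High (2 → 4). Not NE.
(Idle, Max): Plant 2 can switch to Idle (-2 → 5). Not NE.
(Low, Idle): Plant 1 can switch to High (1 → 4). Not NE.
(Low, Low): Plant 1 gets 4, best alternative 2; Plant 2 gets 3, best alternative 2. No profitable deviation — NE.
(High, Medium): Plant 1 gets 5, best alternative 0; Plant 2 gets 3, best alternative 2. No profitable deviation — NE.
(The remaining 12 profiles each have a profitable deviation by the same check.)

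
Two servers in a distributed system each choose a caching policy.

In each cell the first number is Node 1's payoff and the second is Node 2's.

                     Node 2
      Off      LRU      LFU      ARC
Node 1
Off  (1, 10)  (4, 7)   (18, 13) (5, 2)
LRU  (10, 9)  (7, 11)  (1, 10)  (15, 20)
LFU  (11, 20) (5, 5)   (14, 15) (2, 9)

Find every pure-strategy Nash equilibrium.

(Off, LFU); (LRU, ARC); (LFU, Off)

For each strategy profile, look for a profitable unilateral deviation.
(Off, Off): Node 1 can switch to LRU (1 → 10). Not NE.
(Off, LRU): Node 1 can switch to LRU (4 → 7). Not NE.
(Off, LFU): Node 1 gets 18, best alternative 14; Node 2 gets 13, best alternative 10. No profitable deviation — NE.
(Off, ARC): Node 1 can switch to LRU (5 → 15). Not NE.
(LRU, Off): Node 1 can switch to LFU (10 → 11). Not NE.
(LRU, LRU): Node 2 can switch to ARC (11 → 20). Not NE.
(LRU, LFU): Node 1 can switch to Off (1 → 18). Not NE.
(LRU, ARC): Node 1 gets 15, best alternative 5; Node 2 gets 20, best alternative 11. No profitable deviation — NE.
(LFU, Off): Node 1 gets 11, best alternative 10; Node 2 gets 20, best alternative 15. No profitable deviation — NE.
(LFU, LRU): Node 1 can switch to LRU (5 → 7). Not NE.
(LFU, LFU): Node 1 can switch to Off (14 → 18). Not NE.
(LFU, ARC): Node 1 can switch to Off (2 → 5). Not NE.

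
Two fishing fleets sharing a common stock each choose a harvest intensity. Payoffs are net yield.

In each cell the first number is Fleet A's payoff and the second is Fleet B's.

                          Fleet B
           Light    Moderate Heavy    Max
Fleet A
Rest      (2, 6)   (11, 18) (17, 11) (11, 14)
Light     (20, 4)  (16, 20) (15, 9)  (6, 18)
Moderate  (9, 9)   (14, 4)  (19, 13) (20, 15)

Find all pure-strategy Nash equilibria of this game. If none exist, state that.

Pure-strategy Nash equilibria: (Light, Moderate), (Moderate, Max)

For each strategy profile, look for a profitable unilateral deviation.
(Rest, Light): Fleet A can switch to Light (2 → 20). Not NE.
(Rest, Moderate): Fleet A can switch to Light (11 → 16). Not NE.
(Rest, Heavy): Fleet A can switch to Moderate (17 → 19). Not NE.
(Rest, Max): Fleet A can switch to Moderate (11 → 20). Not NE.
(Light, Light): Fleet B can switch to Moderate (4 → 20). Not NE.
(Light, Moderate): Fleet A gets 16, best alternative 14; Fleet B gets 20, best alternative 18. No profitable deviation — NE.
(Light, Heavy): Fleet A can switch to Rest (15 → 17). Not NE.
(Moderate, Max): Fleet A gets 20, best alternative 11; Fleet B gets 15, best alternative 13. No profitable deviation — NE.
(The remaining 4 profiles each have a profitable deviation by the same check.)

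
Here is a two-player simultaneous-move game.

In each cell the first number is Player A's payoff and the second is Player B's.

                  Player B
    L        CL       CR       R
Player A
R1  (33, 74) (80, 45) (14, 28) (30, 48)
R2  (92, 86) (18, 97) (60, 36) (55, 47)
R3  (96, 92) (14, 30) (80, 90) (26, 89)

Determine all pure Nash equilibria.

The unique pure-strategy Nash equilibrium is (R3, L).

Check each profile: it is a Nash equilibrium iff no player can strictly gain by switching unilaterally.
(R1, L): Player A can switch to R2 (33 → 92). Not NE.
(R1, CL): Player B can switch to L (45 → 74). Not NE.
(R1, CR): Player A can switch to R2 (14 → 60). Not NE.
(R1, R): Player A can switch to R2 (30 → 55). Not NE.
(R2, L): Player A can switch to R3 (92 → 96). Not NE.
(R2, CL): Player A can switch to R1 (18 → 80). Not NE.
(R2, CR): Player A can switch to R3 (60 → 80). Not NE.
(R2, R): Player B can switch to L (47 → 86). Not NE.
(R3, L): Player A gets 96, best alternative 92; Player B gets 92, best alternative 90. No profitable deviation — NE.
(R3, CL): Player A can switch to R1 (14 → 80). Not NE.
(R3, CR): Player B can switch to L (90 → 92). Not NE.
(The remaining 1 profile has a profitable deviation by the same check.)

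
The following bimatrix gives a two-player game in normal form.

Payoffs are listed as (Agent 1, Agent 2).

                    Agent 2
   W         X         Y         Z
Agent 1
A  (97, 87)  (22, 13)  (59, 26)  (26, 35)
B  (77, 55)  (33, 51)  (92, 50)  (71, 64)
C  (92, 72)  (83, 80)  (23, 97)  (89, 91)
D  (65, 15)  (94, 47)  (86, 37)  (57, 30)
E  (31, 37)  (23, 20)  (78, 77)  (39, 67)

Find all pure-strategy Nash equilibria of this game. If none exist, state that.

(A, W): Agent 1 gets 97, best alternative 92; Agent 2 gets 87, best alternative 35. No profitable deviation — NE.
(A, X): Agent 1 can switch to B (22 → 33). Not NE.
(A, Y): Agent 1 can switch to B (59 → 92). Not NE.
(A, Z): Agent 1 can switch to B (26 → 71). Not NE.
(B, W): Agent 1 can switch to A (77 → 97). Not NE.
(B, X): Agent 1 can switch to C (33 → 83). Not NE.
(B, Y): Agent 2 can switch to W (50 → 55). Not NE.
(D, X): Agent 1 gets 94, best alternative 83; Agent 2 gets 47, best alternative 37. No profitable deviation — NE.
(The remaining 12 profiles each have a profitable deviation by the same check.)

(A, W) and (D, X)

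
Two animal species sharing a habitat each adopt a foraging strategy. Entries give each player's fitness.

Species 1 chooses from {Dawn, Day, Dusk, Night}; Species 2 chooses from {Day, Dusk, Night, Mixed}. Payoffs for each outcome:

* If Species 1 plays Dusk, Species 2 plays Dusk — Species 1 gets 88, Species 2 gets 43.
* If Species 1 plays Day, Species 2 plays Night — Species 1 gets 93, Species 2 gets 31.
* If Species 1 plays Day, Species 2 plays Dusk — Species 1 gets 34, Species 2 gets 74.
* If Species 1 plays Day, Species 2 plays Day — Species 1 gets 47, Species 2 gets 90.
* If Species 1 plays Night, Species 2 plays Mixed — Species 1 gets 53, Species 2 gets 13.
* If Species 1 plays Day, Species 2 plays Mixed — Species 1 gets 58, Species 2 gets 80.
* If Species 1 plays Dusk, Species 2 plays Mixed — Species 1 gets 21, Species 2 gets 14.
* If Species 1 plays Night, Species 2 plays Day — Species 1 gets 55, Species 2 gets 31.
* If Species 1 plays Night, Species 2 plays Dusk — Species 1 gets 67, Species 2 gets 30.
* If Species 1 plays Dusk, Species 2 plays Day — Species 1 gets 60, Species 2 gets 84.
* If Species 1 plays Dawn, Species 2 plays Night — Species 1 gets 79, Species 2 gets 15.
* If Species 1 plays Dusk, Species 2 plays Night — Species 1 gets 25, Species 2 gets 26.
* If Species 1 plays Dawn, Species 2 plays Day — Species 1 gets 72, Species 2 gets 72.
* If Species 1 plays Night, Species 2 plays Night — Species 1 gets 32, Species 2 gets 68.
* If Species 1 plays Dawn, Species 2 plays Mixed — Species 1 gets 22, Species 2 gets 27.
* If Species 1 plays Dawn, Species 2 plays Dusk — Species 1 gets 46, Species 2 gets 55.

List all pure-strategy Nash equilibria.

Species 1 against Day: payoffs 72, 47, 60, 55 → best response Dawn.
Species 1 against Dusk: payoffs 46, 34, 88, 67 → best response Dusk.
Species 1 against Night: payoffs 79, 93, 25, 32 → best response Day.
Species 1 against Mixed: payoffs 22, 58, 21, 53 → best response Day.
Species 2 against Dawn: payoffs 72, 55, 15, 27 → best response Day.
Species 2 against Day: payoffs 90, 74, 31, 80 → best response Day.
Species 2 against Dusk: payoffs 84, 43, 26, 14 → best response Day.
Species 2 against Night: payoffs 31, 30, 68, 13 → best response Night.
Mutual best responses: (Dawn, Day).

The unique pure-strategy Nash equilibrium is (Dawn, Day).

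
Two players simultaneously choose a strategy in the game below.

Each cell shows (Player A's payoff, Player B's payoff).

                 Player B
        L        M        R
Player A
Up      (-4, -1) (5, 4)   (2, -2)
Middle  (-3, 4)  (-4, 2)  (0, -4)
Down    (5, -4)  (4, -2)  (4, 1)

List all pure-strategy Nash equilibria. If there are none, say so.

The pure Nash equilibria are (Up, M) and (Down, R).

(Up, L): Player A can switch to Middle (-4 → -3). Not NE.
(Up, M): Player A gets 5, best alternative 4; Player B gets 4, best alternative -1. No profitable deviation — NE.
(Up, R): Player A can switch to Down (2 → 4). Not NE.
(Middle, L): Player A can switch to Down (-3 → 5). Not NE.
(Middle, M): Player A can switch to Up (-4 → 5). Not NE.
(Middle, R): Player A can switch to Up (0 → 2). Not NE.
(Down, L): Player B can switch to M (-4 → -2). Not NE.
(Down, M): Player A can switch to Up (4 → 5). Not NE.
(Down, R): Player A gets 4, best alternative 2; Player B gets 1, best alternative -2. No profitable deviation — NE.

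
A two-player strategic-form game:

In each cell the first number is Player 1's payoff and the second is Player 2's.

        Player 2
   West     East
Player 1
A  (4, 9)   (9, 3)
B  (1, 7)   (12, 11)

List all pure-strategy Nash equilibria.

For each player, find the best response to each opponent profile; mutual best responses are the pure NE.
Player 1 against West: payoffs 4, 1 → best response A.
Player 1 against East: payoffs 9, 12 → best response B.
Player 2 against A: payoffs 9, 3 → best response West.
Player 2 against B: payoffs 7, 11 → best response East.
Mutual best responses: (A, West); (B, East).

The pure Nash equilibria are (A, West) and (B, East).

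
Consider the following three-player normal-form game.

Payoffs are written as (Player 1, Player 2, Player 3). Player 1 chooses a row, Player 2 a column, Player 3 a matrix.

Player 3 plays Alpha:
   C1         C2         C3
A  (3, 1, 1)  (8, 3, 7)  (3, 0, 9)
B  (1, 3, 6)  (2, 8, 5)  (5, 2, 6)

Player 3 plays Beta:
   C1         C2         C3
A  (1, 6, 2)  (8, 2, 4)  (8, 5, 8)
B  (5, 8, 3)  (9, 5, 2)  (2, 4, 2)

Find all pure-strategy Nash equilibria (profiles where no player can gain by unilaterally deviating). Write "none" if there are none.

Check each profile: it is a Nash equilibrium iff no player can strictly gain by switching unilaterally.
(A, C1, Alpha): Player 2 can switch to C2 (1 → 3). Not NE.
(A, C1, Beta): Player 1 can switch to B (1 → 5). Not NE.
(A, C2, Alpha): Player 1 gets 8, best alternative 2; Player 2 gets 3, best alternative 1; Player 3 gets 7, best alternative 4. No profitable deviation — NE.
(A, C2, Beta): Player 1 can switch to B (8 → 9). Not NE.
(A, C3, Alpha): Player 1 can switch to B (3 → 5). Not NE.
(A, C3, Beta): Player 2 can switch to C1 (5 → 6). Not NE.
(B, C1, Alpha): Player 1 can switch to A (1 → 3). Not NE.
(B, C1, Beta): Player 3 can switch to Alpha (3 → 6). Not NE.
(B, C2, Alpha): Player 1 can switch to A (2 → 8). Not NE.
(B, C2, Beta): Player 2 can switch to C1 (5 → 8). Not NE.
(B, C3, Alpha): Player 2 can switch to C1 (2 → 3). Not NE.
(B, C3, Beta): Player 1 can switch to A (2 → 8). Not NE.

Pure NE: (A, C2, Alpha)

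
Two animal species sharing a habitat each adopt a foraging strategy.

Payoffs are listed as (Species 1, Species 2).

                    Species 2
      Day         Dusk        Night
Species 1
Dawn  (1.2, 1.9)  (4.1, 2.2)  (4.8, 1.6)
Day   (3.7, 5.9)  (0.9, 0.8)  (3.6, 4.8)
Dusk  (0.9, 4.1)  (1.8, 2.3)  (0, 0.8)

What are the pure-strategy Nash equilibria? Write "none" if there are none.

The pure Nash equilibria are (Dawn, Dusk) and (Day, Day).

(Dawn, Day): Species 1 can switch to Day (1.2 → 3.7). Not NE.
(Dawn, Dusk): Species 1 gets 4.1, best alternative 1.8; Species 2 gets 2.2, best alternative 1.9. No profitable deviation — NE.
(Dawn, Night): Species 2 can switch to Day (1.6 → 1.9). Not NE.
(Day, Day): Species 1 gets 3.7, best alternative 1.2; Species 2 gets 5.9, best alternative 4.8. No profitable deviation — NE.
(Day, Dusk): Species 1 can switch to Dawn (0.9 → 4.1). Not NE.
(Day, Night): Species 1 can switch to Dawn (3.6 → 4.8). Not NE.
(Dusk, Day): Species 1 can switch to Dawn (0.9 → 1.2). Not NE.
(Dusk, Dusk): Species 1 can switch to Dawn (1.8 → 4.1). Not NE.
(Dusk, Night): Species 1 can switch to Dawn (0 → 4.8). Not NE.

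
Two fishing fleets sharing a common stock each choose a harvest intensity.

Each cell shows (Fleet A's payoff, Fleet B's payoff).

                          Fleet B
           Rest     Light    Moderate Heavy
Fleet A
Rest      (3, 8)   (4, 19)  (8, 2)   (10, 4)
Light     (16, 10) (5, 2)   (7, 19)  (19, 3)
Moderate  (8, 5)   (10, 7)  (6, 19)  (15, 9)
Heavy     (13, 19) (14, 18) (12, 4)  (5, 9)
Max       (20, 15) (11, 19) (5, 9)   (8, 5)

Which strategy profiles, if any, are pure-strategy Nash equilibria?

This game has no pure Nash equilibrium.

Mark each player's best response to every combination of opponents' strategies; a profile where every player is best-responding is a pure Nash equilibrium.
Fleet A against Rest: payoffs 3, 16, 8, 13, 20 → best response Max.
Fleet A against Light: payoffs 4, 5, 10, 14, 11 → best response Heavy.
Fleet A against Moderate: payoffs 8, 7, 6, 12, 5 → best response Heavy.
Fleet A against Heavy: payoffs 10, 19, 15, 5, 8 → best response Light.
Fleet B against Rest: payoffs 8, 19, 2, 4 → best response Light.
Fleet B against Light: payoffs 10, 2, 19, 3 → best response Moderate.
Fleet B against Moderate: payoffs 5, 7, 19, 9 → best response Moderate.
Fleet B against Heavy: payoffs 19, 18, 4, 9 → best response Rest.
Fleet B against Max: payoffs 15, 19, 9, 5 → best response Light.
No profile is a mutual best response for all players.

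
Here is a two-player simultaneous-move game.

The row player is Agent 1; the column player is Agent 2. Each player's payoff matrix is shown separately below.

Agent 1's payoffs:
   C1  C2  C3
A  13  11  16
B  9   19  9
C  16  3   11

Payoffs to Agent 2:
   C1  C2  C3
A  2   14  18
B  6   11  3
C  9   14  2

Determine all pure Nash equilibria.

(A, C3), (B, C2)

(A, C1): Agent 1 can switch to C (13 → 16). Not NE.
(A, C2): Agent 1 can switch to B (11 → 19). Not NE.
(A, C3): Agent 1 gets 16, best alternative 11; Agent 2 gets 18, best alternative 14. No profitable deviation — NE.
(B, C1): Agent 1 can switch to A (9 → 13). Not NE.
(B, C2): Agent 1 gets 19, best alternative 11; Agent 2 gets 11, best alternative 6. No profitable deviation — NE.
(B, C3): Agent 1 can switch to A (9 → 16). Not NE.
(C, C1): Agent 2 can switch to C2 (9 → 14). Not NE.
(C, C2): Agent 1 can switch to A (3 → 11). Not NE.
(C, C3): Agent 1 can switch to A (11 → 16). Not NE.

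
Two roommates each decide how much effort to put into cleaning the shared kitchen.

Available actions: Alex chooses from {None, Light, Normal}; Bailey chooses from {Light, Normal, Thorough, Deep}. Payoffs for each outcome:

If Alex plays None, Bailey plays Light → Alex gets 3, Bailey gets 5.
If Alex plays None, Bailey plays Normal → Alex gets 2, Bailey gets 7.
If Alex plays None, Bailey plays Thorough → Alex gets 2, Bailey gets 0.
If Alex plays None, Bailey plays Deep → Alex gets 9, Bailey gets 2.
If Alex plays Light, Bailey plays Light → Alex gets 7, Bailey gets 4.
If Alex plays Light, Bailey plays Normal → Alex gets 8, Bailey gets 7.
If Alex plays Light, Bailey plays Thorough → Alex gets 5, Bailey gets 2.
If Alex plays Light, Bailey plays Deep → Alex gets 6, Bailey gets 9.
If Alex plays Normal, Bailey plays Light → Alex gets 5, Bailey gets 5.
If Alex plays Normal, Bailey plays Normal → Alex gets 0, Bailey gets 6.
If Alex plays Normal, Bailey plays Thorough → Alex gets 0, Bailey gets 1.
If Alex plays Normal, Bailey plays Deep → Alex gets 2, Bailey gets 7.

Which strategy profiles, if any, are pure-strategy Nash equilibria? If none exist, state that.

Alex against Light: payoffs 3, 7, 5 → best response Light.
Alex against Normal: payoffs 2, 8, 0 → best response Light.
Alex against Thorough: payoffs 2, 5, 0 → best response Light.
Alex against Deep: payoffs 9, 6, 2 → best response None.
Bailey against None: payoffs 5, 7, 0, 2 → best response Normal.
Bailey against Light: payoffs 4, 7, 2, 9 → best response Deep.
Bailey against Normal: payoffs 5, 6, 1, 7 → best response Deep.
No profile is a mutual best response for all players.

This game has no pure Nash equilibrium.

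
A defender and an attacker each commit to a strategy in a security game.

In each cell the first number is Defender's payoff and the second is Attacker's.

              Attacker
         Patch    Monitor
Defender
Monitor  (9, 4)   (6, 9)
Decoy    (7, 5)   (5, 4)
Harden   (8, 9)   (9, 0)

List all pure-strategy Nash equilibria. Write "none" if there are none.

This game has no pure Nash equilibrium.

Defender against Patch: payoffs 9, 7, 8 → best response Monitor.
Defender against Monitor: payoffs 6, 5, 9 → best response Harden.
Attacker against Monitor: payoffs 4, 9 → best response Monitor.
Attacker against Decoy: payoffs 5, 4 → best response Patch.
Attacker against Harden: payoffs 9, 0 → best response Patch.
No profile is a mutual best response for all players.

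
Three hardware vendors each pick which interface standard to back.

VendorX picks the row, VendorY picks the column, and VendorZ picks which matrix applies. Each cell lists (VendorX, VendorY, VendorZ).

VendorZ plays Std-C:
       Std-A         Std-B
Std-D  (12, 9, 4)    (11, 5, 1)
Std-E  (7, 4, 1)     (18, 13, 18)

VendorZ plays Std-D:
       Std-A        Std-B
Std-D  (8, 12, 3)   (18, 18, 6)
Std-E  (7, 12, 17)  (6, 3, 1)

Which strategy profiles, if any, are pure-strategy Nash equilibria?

Check each profile: it is a Nash equilibrium iff no player can strictly gain by switching unilaterally.
(Std-D, Std-A, Std-C): VendorX gets 12, best alternative 7; VendorY gets 9, best alternative 5; VendorZ gets 4, best alternative 3. No profitable deviation — NE.
(Std-D, Std-A, Std-D): VendorY can switch to Std-B (12 → 18). Not NE.
(Std-D, Std-B, Std-C): VendorX can switch to Std-E (11 → 18). Not NE.
(Std-D, Std-B, Std-D): VendorX gets 18, best alternative 6; VendorY gets 18, best alternative 12; VendorZ gets 6, best alternative 1. No profitable deviation — NE.
(Std-E, Std-A, Std-C): VendorX can switch to Std-D (7 → 12). Not NE.
(Std-E, Std-A, Std-D): VendorX can switch to Std-D (7 → 8). Not NE.
(Std-E, Std-B, Std-C): VendorX gets 18, best alternative 11; VendorY gets 13, best alternative 4; VendorZ gets 18, best alternative 1. No profitable deviation — NE.
(Std-E, Std-B, Std-D): VendorX can switch to Std-D (6 → 18). Not NE.

Pure-strategy Nash equilibria: (Std-D, Std-A, Std-C); (Std-D, Std-B, Std-D); (Std-E, Std-B, Std-C)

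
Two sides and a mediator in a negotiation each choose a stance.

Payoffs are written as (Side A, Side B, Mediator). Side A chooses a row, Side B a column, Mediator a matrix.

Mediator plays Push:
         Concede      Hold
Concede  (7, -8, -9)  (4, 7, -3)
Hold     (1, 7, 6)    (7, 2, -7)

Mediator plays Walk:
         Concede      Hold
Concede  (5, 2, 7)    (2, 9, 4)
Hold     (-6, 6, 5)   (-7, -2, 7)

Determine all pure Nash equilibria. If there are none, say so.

(Concede, Concede, Push): Side B can switch to Hold (-8 → 7). Not NE.
(Concede, Concede, Walk): Side B can switch to Hold (2 → 9). Not NE.
(Concede, Hold, Push): Side A can switch to Hold (4 → 7). Not NE.
(Concede, Hold, Walk): Side A gets 2, best alternative -7; Side B gets 9, best alternative 2; Mediator gets 4, best alternative -3. No profitable deviation — NE.
(Hold, Concede, Push): Side A can switch to Concede (1 → 7). Not NE.
(Hold, Concede, Walk): Side A can switch to Concede (-6 → 5). Not NE.
(Hold, Hold, Push): Side B can switch to Concede (2 → 7). Not NE.
(Hold, Hold, Walk): Side A can switch to Concede (-7 → 2). Not NE.

The unique pure-strategy Nash equilibrium is (Concede, Hold, Walk).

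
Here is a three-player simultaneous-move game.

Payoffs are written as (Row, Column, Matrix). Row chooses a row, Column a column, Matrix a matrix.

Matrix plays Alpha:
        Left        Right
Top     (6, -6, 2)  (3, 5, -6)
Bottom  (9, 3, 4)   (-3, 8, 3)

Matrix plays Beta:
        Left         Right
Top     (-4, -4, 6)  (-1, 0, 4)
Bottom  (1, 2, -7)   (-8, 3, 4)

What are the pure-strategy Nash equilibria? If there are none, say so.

Row against (Left, Alpha): payoffs 6, 9 → best response Bottom.
Row against (Left, Beta): payoffs -4, 1 → best response Bottom.
Row against (Right, Alpha): payoffs 3, -3 → best response Top.
Row against (Right, Beta): payoffs -1, -8 → best response Top.
Column against (Top, Alpha): payoffs -6, 5 → best response Right.
Column against (Top, Beta): payoffs -4, 0 → best response Right.
Column against (Bottom, Alpha): payoffs 3, 8 → best response Right.
Column against (Bottom, Beta): payoffs 2, 3 → best response Right.
Matrix against (Top, Left): payoffs 2, 6 → best response Beta.
Matrix against (Top, Right): payoffs -6, 4 → best response Beta.
Matrix against (Bottom, Left): payoffs 4, -7 → best response Alpha.
Matrix against (Bottom, Right): payoffs 3, 4 → best response Beta.
Mutual best responses: (Top, Right, Beta).

Pure NE: (Top, Right, Beta)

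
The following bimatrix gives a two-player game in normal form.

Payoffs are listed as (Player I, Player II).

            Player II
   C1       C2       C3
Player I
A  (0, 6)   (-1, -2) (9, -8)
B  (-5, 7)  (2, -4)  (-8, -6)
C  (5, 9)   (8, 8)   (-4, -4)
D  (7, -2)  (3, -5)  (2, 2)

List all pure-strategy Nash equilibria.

No pure-strategy Nash equilibrium.

Player I against C1: payoffs 0, -5, 5, 7 → best response D.
Player I against C2: payoffs -1, 2, 8, 3 → best response C.
Player I against C3: payoffs 9, -8, -4, 2 → best response A.
Player II against A: payoffs 6, -2, -8 → best response C1.
Player II against B: payoffs 7, -4, -6 → best response C1.
Player II against C: payoffs 9, 8, -4 → best response C1.
Player II against D: payoffs -2, -5, 2 → best response C3.
No profile is a mutual best response for all players.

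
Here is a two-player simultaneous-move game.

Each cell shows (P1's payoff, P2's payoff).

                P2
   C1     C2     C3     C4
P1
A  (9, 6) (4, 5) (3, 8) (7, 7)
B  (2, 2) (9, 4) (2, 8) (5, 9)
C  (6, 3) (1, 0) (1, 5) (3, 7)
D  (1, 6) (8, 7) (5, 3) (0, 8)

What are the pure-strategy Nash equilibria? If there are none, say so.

No pure-strategy Nash equilibrium.

Check each profile: it is a Nash equilibrium iff no player can strictly gain by switching unilaterally.
(A, C1): P2 can switch to C3 (6 → 8). Not NE.
(A, C2): P1 can switch to B (4 → 9). Not NE.
(A, C3): P1 can switch to D (3 → 5). Not NE.
(A, C4): P2 can switch to C3 (7 → 8). Not NE.
(B, C1): P1 can switch to A (2 → 9). Not NE.
(B, C2): P2 can switch to C3 (4 → 8). Not NE.
(B, C3): P1 can switch to A (2 → 3). Not NE.
(B, C4): P1 can switch to A (5 → 7). Not NE.
(C, C1): P1 can switch to A (6 → 9). Not NE.
(C, C2): P1 can switch to A (1 → 4). Not NE.
(The remaining 6 profiles each have a profitable deviation by the same check.)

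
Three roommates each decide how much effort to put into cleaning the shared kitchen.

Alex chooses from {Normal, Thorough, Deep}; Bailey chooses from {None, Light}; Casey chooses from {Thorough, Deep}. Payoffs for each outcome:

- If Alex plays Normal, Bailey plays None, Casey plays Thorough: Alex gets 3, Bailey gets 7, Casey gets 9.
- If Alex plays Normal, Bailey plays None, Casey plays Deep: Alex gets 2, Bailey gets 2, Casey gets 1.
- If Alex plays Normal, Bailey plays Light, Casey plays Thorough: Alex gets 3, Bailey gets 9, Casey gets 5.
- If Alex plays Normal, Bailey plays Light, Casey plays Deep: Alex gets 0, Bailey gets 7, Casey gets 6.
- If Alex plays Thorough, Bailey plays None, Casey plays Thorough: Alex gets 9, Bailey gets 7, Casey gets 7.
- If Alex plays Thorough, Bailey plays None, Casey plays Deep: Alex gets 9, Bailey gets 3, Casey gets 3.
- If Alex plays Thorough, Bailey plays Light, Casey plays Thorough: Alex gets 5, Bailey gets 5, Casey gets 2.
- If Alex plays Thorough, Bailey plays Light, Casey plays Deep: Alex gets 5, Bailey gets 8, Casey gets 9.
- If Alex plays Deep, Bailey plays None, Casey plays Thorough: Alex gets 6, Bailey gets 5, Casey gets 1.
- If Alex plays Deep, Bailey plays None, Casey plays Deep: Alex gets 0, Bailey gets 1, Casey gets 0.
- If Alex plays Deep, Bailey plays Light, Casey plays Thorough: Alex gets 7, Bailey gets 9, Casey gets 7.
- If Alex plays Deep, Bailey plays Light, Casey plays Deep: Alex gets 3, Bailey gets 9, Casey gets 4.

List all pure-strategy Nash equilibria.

(Thorough, None, Thorough); (Thorough, Light, Deep); (Deep, Light, Thorough)

Mark each player's best response to every combination of opponents' strategies; a profile where every player is best-responding is a pure Nash equilibrium.
Alex against (None, Thorough): payoffs 3, 9, 6 → best response Thorough.
Alex against (None, Deep): payoffs 2, 9, 0 → best response Thorough.
Alex against (Light, Thorough): payoffs 3, 5, 7 → best response Deep.
Alex against (Light, Deep): payoffs 0, 5, 3 → best response Thorough.
Bailey against (Normal, Thorough): payoffs 7, 9 → best response Light.
Bailey against (Normal, Deep): payoffs 2, 7 → best response Light.
Bailey against (Thorough, Thorough): payoffs 7, 5 → best response None.
Bailey against (Thorough, Deep): payoffs 3, 8 → best response Light.
Bailey against (Deep, Thorough): payoffs 5, 9 → best response Light.
Bailey against (Deep, Deep): payoffs 1, 9 → best response Light.
Casey against (Normal, None): payoffs 9, 1 → best response Thorough.
Casey against (Normal, Light): payoffs 5, 6 → best response Deep.
Casey against (Thorough, None): payoffs 7, 3 → best response Thorough.
Casey against (Thorough, Light): payoffs 2, 9 → best response Deep.
Casey against (Deep, None): payoffs 1, 0 → best response Thorough.
Casey against (Deep, Light): payoffs 7, 4 → best response Thorough.
Mutual best responses: (Thorough, None, Thorough); (Thorough, Light, Deep); (Deep, Light, Thorough).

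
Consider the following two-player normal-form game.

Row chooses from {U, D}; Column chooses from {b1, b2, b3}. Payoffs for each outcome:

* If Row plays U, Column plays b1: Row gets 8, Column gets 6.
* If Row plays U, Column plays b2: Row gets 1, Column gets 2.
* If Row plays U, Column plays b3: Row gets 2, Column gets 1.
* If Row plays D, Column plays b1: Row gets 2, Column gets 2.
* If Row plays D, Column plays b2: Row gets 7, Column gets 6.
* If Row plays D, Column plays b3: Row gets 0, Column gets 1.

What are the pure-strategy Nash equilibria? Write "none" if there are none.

(U, b1) and (D, b2)

Mark each player's best response to every combination of opponents' strategies; a profile where every player is best-responding is a pure Nash equilibrium.
Row against b1: payoffs 8, 2 → best response U.
Row against b2: payoffs 1, 7 → best response D.
Row against b3: payoffs 2, 0 → best response U.
Column against U: payoffs 6, 2, 1 → best response b1.
Column against D: payoffs 2, 6, 1 → best response b2.
Mutual best responses: (U, b1); (D, b2).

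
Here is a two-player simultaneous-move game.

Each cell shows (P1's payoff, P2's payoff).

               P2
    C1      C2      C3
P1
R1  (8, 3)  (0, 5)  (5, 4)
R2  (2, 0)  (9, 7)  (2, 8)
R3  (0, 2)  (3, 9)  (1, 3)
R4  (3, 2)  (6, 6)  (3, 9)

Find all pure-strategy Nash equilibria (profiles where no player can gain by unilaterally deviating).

No pure-strategy Nash equilibrium.

Mark each player's best response to every combination of opponents' strategies; a profile where every player is best-responding is a pure Nash equilibrium.
P1 against C1: payoffs 8, 2, 0, 3 → best response R1.
P1 against C2: payoffs 0, 9, 3, 6 → best response R2.
P1 against C3: payoffs 5, 2, 1, 3 → best response R1.
P2 against R1: payoffs 3, 5, 4 → best response C2.
P2 against R2: payoffs 0, 7, 8 → best response C3.
P2 against R3: payoffs 2, 9, 3 → best response C2.
P2 against R4: payoffs 2, 6, 9 → best response C3.
No profile is a mutual best response for all players.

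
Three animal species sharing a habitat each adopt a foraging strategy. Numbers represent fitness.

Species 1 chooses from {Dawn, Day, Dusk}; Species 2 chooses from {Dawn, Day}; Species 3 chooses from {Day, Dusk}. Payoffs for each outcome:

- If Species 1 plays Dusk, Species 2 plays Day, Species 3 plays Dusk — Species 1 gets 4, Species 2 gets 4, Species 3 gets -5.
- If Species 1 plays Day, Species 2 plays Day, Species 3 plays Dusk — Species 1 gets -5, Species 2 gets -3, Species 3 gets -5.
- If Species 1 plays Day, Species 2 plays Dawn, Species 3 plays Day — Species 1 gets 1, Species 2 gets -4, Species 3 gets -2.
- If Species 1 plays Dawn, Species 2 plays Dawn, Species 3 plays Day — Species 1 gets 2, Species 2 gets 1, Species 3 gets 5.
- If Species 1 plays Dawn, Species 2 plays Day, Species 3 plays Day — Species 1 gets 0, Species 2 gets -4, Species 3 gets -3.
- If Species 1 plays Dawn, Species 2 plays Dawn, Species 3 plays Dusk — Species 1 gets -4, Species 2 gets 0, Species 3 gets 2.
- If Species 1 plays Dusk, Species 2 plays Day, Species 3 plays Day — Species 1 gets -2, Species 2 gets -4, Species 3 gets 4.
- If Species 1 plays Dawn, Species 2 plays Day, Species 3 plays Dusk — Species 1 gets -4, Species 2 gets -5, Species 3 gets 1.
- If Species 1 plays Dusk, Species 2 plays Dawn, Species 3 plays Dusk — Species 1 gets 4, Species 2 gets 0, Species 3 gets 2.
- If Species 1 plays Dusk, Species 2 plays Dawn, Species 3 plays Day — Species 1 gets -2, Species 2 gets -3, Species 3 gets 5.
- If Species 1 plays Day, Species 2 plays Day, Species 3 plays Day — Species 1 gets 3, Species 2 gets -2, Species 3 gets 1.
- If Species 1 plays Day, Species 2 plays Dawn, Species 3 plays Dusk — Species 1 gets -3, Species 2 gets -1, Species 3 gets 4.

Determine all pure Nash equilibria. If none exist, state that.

Pure-strategy Nash equilibria: (Dawn, Dawn, Day), (Day, Day, Day)

Species 1 against (Dawn, Day): payoffs 2, 1, -2 → best response Dawn.
Species 1 against (Dawn, Dusk): payoffs -4, -3, 4 → best response Dusk.
Species 1 against (Day, Day): payoffs 0, 3, -2 → best response Day.
Species 1 against (Day, Dusk): payoffs -4, -5, 4 → best response Dusk.
Species 2 against (Dawn, Day): payoffs 1, -4 → best response Dawn.
Species 2 against (Dawn, Dusk): payoffs 0, -5 → best response Dawn.
Species 2 against (Day, Day): payoffs -4, -2 → best response Day.
Species 2 against (Day, Dusk): payoffs -1, -3 → best response Dawn.
Species 2 against (Dusk, Day): payoffs -3, -4 → best response Dawn.
Species 2 against (Dusk, Dusk): payoffs 0, 4 → best response Day.
Species 3 against (Dawn, Dawn): payoffs 5, 2 → best response Day.
Species 3 against (Dawn, Day): payoffs -3, 1 → best response Dusk.
Species 3 against (Day, Dawn): payoffs -2, 4 → best response Dusk.
Species 3 against (Day, Day): payoffs 1, -5 → best response Day.
Species 3 against (Dusk, Dawn): payoffs 5, 2 → best response Day.
Species 3 against (Dusk, Day): payoffs 4, -5 → best response Day.
Mutual best responses: (Dawn, Dawn, Day); (Day, Day, Day).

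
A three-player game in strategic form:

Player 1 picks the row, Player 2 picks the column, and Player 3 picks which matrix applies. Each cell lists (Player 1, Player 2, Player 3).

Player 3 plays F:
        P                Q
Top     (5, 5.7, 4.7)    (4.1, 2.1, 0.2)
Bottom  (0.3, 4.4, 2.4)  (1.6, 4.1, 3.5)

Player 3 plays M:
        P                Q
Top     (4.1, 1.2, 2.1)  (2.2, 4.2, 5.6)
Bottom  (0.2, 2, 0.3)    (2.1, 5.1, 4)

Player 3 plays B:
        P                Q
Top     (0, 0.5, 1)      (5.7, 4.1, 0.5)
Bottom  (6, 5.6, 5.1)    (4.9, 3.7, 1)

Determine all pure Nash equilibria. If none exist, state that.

The pure Nash equilibria are (Top, P, F); (Top, Q, M); (Bottom, P, B).

Mark each player's best response to every combination of opponents' strategies; a profile where every player is best-responding is a pure Nash equilibrium.
Player 1 against (P, F): payoffs 5, 0.3 → best response Top.
Player 1 against (P, M): payoffs 4.1, 0.2 → best response Top.
Player 1 against (P, B): payoffs 0, 6 → best response Bottom.
Player 1 against (Q, F): payoffs 4.1, 1.6 → best response Top.
Player 1 against (Q, M): payoffs 2.2, 2.1 → best response Top.
Player 1 against (Q, B): payoffs 5.7, 4.9 → best response Top.
Player 2 against (Top, F): payoffs 5.7, 2.1 → best response P.
Player 2 against (Top, M): payoffs 1.2, 4.2 → best response Q.
Player 2 against (Top, B): payoffs 0.5, 4.1 → best response Q.
Player 2 against (Bottom, F): payoffs 4.4, 4.1 → best response P.
Player 2 against (Bottom, M): payoffs 2, 5.1 → best response Q.
Player 2 against (Bottom, B): payoffs 5.6, 3.7 → best response P.
Player 3 against (Top, P): payoffs 4.7, 2.1, 1 → best response F.
Player 3 against (Top, Q): payoffs 0.2, 5.6, 0.5 → best response M.
Player 3 against (Bottom, P): payoffs 2.4, 0.3, 5.1 → best response B.
Player 3 against (Bottom, Q): payoffs 3.5, 4, 1 → best response M.
Mutual best responses: (Top, P, F); (Top, Q, M); (Bottom, P, B).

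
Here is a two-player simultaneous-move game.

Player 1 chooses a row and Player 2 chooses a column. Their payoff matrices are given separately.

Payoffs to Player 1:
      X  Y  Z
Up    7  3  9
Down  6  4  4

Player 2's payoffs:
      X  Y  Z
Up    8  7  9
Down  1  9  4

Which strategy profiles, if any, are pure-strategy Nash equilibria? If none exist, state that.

(Up, Z) and (Down, Y)

For each strategy profile, look for a profitable unilateral deviation.
(Up, X): Player 2 can switch to Z (8 → 9). Not NE.
(Up, Y): Player 1 can switch to Down (3 → 4). Not NE.
(Up, Z): Player 1 gets 9, best alternative 4; Player 2 gets 9, best alternative 8. No profitable deviation — NE.
(Down, X): Player 1 can switch to Up (6 → 7). Not NE.
(Down, Y): Player 1 gets 4, best alternative 3; Player 2 gets 9, best alternative 4. No profitable deviation — NE.
(Down, Z): Player 1 can switch to Up (4 → 9). Not NE.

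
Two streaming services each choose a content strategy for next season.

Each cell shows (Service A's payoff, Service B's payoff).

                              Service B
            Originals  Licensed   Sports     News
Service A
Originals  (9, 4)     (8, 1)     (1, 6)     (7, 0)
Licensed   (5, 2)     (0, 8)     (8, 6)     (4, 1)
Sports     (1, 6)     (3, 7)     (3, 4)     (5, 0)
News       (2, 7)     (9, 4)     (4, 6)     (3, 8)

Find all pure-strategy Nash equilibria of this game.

For each strategy profile, look for a profitable unilateral deviation.
(Originals, Originals): Service B can switch to Sports (4 → 6). Not NE.
(Originals, Licensed): Service A can switch to News (8 → 9). Not NE.
(Originals, Sports): Service A can switch to Licensed (1 → 8). Not NE.
(Originals, News): Service B can switch to Originals (0 → 4). Not NE.
(Licensed, Originals): Service A can switch to Originals (5 → 9). Not NE.
(Licensed, Licensed): Service A can switch to Originals (0 → 8). Not NE.
(The remaining 10 profiles each have a profitable deviation by the same check.)

This game has no pure Nash equilibrium.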